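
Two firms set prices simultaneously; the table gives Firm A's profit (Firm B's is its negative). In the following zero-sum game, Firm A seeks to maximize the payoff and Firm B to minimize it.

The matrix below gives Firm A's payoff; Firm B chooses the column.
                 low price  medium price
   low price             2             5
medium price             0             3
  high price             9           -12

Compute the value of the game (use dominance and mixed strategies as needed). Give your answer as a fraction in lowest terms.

23/8

Row medium price is strictly dominated by row low price, so Firm A never plays it.
The remaining 2×2 game on (low price, high price) × (low price, medium price) has no saddle point. Let Firm A play low price with probability p; indifference gives 2p + 9(1−p) = 5p − 12(1−p), so p = 7/8.
Similarly Firm B's optimal q on low price is 17/24, and the value is 2·(17/24) + (5)·(7/24) = 23/8.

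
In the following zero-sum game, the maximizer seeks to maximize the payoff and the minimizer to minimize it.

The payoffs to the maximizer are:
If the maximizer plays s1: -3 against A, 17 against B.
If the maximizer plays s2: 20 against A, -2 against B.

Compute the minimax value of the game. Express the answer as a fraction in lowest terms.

167/21

Row minima are -3 and -2, so the maximizer's maximin is -2; column maxima are 20 and 17, so the minimizer's minimax is 17. These differ, so the equilibrium is in mixed strategies.
Let the maximizer play s1 with probability p. The minimizer is indifferent when −3p + 20(1−p) = 17p − 2(1−p), giving p = 11/21.
Let the minimizer play A with probability q. The maximizer is indifferent when −3q + 17(1−q) = 20q − 2(1−q), giving q = 19/42.
The value is -3·(19/42) + (17)·(23/42) = 167/21.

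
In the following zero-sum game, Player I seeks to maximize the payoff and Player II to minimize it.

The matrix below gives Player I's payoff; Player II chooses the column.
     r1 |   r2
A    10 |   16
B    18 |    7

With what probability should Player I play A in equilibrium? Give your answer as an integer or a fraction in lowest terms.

11/17

Row minima are 10 and 7, so Player I's maximin is 10; column maxima are 18 and 16, so Player II's minimax is 16. These differ, so the equilibrium is in mixed strategies.
Let Player I play A with probability p. Player II is indifferent when 10p + 18(1−p) = 16p + 7(1−p), giving p = 11/17.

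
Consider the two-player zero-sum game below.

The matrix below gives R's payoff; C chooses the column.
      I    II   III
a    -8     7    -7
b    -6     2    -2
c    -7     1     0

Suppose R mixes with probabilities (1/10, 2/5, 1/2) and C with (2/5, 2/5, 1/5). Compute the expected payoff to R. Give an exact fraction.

Against (2/5, 2/5, 1/5), each row's expected payoff is a: -9/5; b: -2; c: -12/5.
Taking the (1/10, 2/5, 1/2)-weighted average: (1/10)·(-9/5) + (2/5)·(-2) + (1/2)·(-12/5) = -109/50.

-109/50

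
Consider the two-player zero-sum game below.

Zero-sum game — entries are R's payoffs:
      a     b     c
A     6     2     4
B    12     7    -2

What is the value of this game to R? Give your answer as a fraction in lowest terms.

Column a is strictly dominated by b for C (it gives R more in every row).
The remaining 2×2 game on (A, B) × (b, c) has no saddle point. Let R play A with probability p; indifference gives 2p + 7(1−p) = 4p − 2(1−p), so p = 9/11.
Similarly C's optimal q on b is 6/11, and the value is 2·(6/11) + (4)·(5/11) = 32/11.

32/11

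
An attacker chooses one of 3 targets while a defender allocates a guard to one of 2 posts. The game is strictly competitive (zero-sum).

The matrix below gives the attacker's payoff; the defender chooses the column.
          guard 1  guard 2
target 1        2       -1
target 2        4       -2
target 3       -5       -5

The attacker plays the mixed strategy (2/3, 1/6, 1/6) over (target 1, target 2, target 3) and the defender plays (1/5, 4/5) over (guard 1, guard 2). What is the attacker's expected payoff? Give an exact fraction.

-37/30

Against (1/5, 4/5), each row's expected payoff is target 1: -2/5; target 2: -4/5; target 3: -5.
Taking the (2/3, 1/6, 1/6)-weighted average: (2/3)·(-2/5) + (1/6)·(-4/5) + (1/6)·(-5) = -37/30.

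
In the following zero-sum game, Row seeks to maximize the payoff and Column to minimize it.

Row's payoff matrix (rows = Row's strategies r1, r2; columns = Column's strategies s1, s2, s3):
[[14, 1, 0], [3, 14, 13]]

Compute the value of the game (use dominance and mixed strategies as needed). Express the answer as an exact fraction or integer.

91/12

Column s2 is strictly dominated by s3 for Column (it gives Row more in every row).
The remaining 2×2 game on (r1, r2) × (s1, s3) has no saddle point. Let Row play r1 with probability p; indifference gives 14p + 3(1−p) = 13(1−p), so p = 5/12.
Similarly Column's optimal q on s1 is 13/24, and the value is 14·(13/24) + (0)·(11/24) = 91/12.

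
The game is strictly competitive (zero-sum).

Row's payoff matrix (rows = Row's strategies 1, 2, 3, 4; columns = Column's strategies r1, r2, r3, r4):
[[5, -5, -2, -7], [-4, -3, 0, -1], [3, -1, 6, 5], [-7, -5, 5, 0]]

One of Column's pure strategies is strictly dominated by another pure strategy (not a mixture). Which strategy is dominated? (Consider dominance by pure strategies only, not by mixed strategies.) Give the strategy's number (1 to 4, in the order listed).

Column prefers columns that give Row less. Compare r3 with r2: -5 < -2, -3 < 0, -1 < 6, -5 < 5.
So r2 strictly dominates r3 for Column; r3 is strictly dominated.

3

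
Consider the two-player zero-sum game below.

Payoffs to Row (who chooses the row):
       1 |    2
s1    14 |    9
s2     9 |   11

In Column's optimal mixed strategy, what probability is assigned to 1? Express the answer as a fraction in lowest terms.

Row minima are 9 and 9, so Row's maximin is 9; column maxima are 14 and 11, so Column's minimax is 11. These differ, so the equilibrium is in mixed strategies.
Let Column play 1 with probability q. Row is indifferent when 14q + 9(1−q) = 9q + 11(1−q), giving q = 2/7.

2/7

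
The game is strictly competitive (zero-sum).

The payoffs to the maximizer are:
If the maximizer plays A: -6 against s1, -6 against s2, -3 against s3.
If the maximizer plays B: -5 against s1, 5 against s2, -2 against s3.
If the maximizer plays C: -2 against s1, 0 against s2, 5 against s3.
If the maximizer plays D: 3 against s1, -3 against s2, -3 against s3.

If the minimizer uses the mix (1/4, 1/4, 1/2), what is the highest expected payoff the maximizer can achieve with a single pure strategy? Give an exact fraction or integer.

2

A: (-6)·(1/4) + (-6)·(1/4) + (-3)·(1/2) = -9/2.
B: (-5)·(1/4) + (5)·(1/4) + (-2)·(1/2) = -1.
C: (-2)·(1/4) + (0)·(1/4) + (5)·(1/2) = 2.
D: (3)·(1/4) + (-3)·(1/4) + (-3)·(1/2) = -3/2.
The best pure response is C with expected payoff 2.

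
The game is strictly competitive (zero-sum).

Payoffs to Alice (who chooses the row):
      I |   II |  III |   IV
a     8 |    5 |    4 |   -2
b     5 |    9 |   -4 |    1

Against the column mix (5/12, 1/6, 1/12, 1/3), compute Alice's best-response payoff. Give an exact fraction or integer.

23/6

a: (8)·(5/12) + (5)·(1/6) + (4)·(1/12) + (-2)·(1/3) = 23/6.
b: (5)·(5/12) + (9)·(1/6) + (-4)·(1/12) + (1)·(1/3) = 43/12.
The best pure response is a with expected payoff 23/6.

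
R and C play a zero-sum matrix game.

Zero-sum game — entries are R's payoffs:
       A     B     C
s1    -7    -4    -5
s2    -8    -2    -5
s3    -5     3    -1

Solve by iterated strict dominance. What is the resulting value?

Row s1 is strictly dominated by row s3 (-5>-7, 3>-4, -1>-5); eliminate s1.
Row s2 is strictly dominated by row s3 (-5>-8, 3>-2, -1>-5); eliminate s2.
Column C is strictly dominated by A for C (-5<-1); eliminate C.
Column B is strictly dominated by A for C (-5<3); eliminate B.
Only (s3, A) remains, with payoff -5.

-5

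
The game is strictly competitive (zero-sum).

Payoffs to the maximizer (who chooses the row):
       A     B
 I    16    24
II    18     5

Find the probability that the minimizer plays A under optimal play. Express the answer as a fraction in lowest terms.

19/21

Row minima are 16 and 5, so the maximizer's maximin is 16; column maxima are 18 and 24, so the minimizer's minimax is 18. These differ, so the equilibrium is in mixed strategies.
Let the minimizer play A with probability q. The maximizer is indifferent when 16q + 24(1−q) = 18q + 5(1−q), giving q = 19/21.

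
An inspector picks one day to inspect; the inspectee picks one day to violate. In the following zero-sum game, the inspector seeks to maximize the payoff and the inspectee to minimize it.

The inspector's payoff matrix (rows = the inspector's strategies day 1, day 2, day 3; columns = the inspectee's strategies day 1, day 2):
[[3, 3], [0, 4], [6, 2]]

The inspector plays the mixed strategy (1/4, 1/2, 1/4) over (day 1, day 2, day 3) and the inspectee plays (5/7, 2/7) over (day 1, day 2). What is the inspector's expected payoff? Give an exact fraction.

71/28

Against (5/7, 2/7), each row's expected payoff is day 1: 3; day 2: 8/7; day 3: 34/7.
Taking the (1/4, 1/2, 1/4)-weighted average: (1/4)·(3) + (1/2)·(8/7) + (1/4)·(34/7) = 71/28.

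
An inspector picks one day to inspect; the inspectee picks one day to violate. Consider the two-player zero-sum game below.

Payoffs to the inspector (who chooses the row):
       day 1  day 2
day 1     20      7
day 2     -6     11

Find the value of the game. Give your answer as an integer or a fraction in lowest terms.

131/15

Row minima are 7 and -6, so the inspector's maximin is 7; column maxima are 20 and 11, so the inspectee's minimax is 11. These differ, so the equilibrium is in mixed strategies.
Let the inspector play day 1 with probability p. The inspectee is indifferent when 20p − 6(1−p) = 7p + 11(1−p), giving p = 17/30.
Let the inspectee play day 1 with probability q. The inspector is indifferent when 20q + 7(1−q) = −6q + 11(1−q), giving q = 2/15.
The value is 20·(2/15) + (7)·(13/15) = 131/15.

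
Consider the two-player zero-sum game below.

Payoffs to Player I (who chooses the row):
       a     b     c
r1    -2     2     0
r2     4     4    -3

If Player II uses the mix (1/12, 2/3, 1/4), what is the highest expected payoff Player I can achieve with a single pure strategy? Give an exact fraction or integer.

r1: (-2)·(1/12) + (2)·(2/3) + (0)·(1/4) = 7/6.
r2: (4)·(1/12) + (4)·(2/3) + (-3)·(1/4) = 9/4.
The best pure response is r2 with expected payoff 9/4.

9/4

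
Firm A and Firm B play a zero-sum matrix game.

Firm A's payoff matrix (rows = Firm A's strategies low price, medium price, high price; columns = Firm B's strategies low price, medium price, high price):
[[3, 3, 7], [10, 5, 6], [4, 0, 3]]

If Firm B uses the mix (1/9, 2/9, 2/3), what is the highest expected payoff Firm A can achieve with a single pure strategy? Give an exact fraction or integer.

low price: (3)·(1/9) + (3)·(2/9) + (7)·(2/3) = 17/3.
medium price: (10)·(1/9) + (5)·(2/9) + (6)·(2/3) = 56/9.
high price: (4)·(1/9) + (0)·(2/9) + (3)·(2/3) = 22/9.
The best pure response is medium price with expected payoff 56/9.

56/9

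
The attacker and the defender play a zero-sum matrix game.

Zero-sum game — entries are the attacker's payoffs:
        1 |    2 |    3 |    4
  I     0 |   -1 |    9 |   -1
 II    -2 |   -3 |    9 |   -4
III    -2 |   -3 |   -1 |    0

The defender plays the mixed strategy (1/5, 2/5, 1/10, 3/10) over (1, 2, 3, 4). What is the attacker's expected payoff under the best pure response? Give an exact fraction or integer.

1/5

I: (0)·(1/5) + (-1)·(2/5) + (9)·(1/10) + (-1)·(3/10) = 1/5.
II: (-2)·(1/5) + (-3)·(2/5) + (9)·(1/10) + (-4)·(3/10) = -19/10.
III: (-2)·(1/5) + (-3)·(2/5) + (-1)·(1/10) + (0)·(3/10) = -17/10.
The best pure response is I with expected payoff 1/5.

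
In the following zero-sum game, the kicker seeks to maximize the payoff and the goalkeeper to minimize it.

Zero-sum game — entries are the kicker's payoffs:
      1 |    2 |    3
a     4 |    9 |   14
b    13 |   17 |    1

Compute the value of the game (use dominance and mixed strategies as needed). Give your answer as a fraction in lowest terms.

89/11

Column 2 is strictly dominated by 1 for the goalkeeper (it gives the kicker more in every row).
The remaining 2×2 game on (a, b) × (1, 3) has no saddle point. Let the kicker play a with probability p; indifference gives 4p + 13(1−p) = 14p + (1−p), so p = 6/11.
Similarly the goalkeeper's optimal q on 1 is 13/22, and the value is 4·(13/22) + (14)·(9/22) = 89/11.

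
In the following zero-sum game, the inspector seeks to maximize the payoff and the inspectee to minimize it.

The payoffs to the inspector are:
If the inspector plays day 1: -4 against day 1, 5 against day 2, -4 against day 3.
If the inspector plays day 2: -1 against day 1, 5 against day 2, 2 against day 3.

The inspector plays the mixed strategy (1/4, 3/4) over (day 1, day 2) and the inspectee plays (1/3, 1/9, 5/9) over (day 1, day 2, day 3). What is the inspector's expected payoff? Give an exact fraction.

1/4

Against (1/3, 1/9, 5/9), each row's expected payoff is day 1: -3; day 2: 4/3.
Taking the (1/4, 3/4)-weighted average: (1/4)·(-3) + (3/4)·(4/3) = 1/4.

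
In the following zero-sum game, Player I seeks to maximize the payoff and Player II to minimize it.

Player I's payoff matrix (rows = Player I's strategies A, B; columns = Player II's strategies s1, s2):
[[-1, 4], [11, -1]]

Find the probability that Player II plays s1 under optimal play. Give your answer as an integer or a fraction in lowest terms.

Row minima are -1 and -1, so Player I's maximin is -1; column maxima are 11 and 4, so Player II's minimax is 4. These differ, so the equilibrium is in mixed strategies.
Let Player II play s1 with probability q. Player I is indifferent when −q + 4(1−q) = 11q − (1−q), giving q = 5/17.

5/17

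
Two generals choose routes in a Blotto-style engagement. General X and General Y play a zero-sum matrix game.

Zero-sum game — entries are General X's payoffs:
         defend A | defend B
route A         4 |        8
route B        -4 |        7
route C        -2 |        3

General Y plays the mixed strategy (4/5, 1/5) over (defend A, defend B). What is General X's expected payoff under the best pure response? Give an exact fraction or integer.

24/5

route A: (4)·(4/5) + (8)·(1/5) = 24/5.
route B: (-4)·(4/5) + (7)·(1/5) = -9/5.
route C: (-2)·(4/5) + (3)·(1/5) = -1.
The best pure response is route A with expected payoff 24/5.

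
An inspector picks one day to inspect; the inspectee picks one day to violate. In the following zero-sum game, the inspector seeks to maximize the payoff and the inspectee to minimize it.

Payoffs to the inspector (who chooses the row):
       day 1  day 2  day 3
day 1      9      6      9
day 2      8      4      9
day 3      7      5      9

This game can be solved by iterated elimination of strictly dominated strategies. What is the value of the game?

Column day 3 is strictly dominated by day 2 for the inspectee (6<9, 4<9, 5<9); eliminate day 3.
Row day 2 is strictly dominated by row day 1 (9>8, 6>4); eliminate day 2.
Row day 3 is strictly dominated by row day 1 (9>7, 6>5); eliminate day 3.
Column day 1 is strictly dominated by day 2 for the inspectee (6<9); eliminate day 1.
Only (day 1, day 2) remains, with payoff 6.

6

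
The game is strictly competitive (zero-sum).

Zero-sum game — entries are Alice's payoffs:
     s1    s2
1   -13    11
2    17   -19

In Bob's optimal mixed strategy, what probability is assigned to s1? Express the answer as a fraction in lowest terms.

1/2

Row minima are -13 and -19, so Alice's maximin is -13; column maxima are 17 and 11, so Bob's minimax is 11. These differ, so the equilibrium is in mixed strategies.
Let Bob play s1 with probability q. Alice is indifferent when −13q + 11(1−q) = 17q − 19(1−q), giving q = 1/2.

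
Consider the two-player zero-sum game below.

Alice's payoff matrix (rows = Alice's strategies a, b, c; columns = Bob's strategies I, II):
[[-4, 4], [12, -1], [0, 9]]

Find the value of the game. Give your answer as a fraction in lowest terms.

54/11

Row a is strictly dominated by row c, so Alice never plays it.
The remaining 2×2 game on (b, c) × (I, II) has no saddle point. Let Alice play b with probability p; indifference gives 12p = −p + 9(1−p), so p = 9/22.
Similarly Bob's optimal q on I is 5/11, and the value is 12·(5/11) + (-1)·(6/11) = 54/11.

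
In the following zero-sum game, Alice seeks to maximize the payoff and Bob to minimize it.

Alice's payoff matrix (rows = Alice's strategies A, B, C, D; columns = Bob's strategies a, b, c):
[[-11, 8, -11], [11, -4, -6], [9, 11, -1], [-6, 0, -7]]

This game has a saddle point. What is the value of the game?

-1

Row minima: -11, -6, -1, -7 → Alice's maximin is -1.
Column maxima: 11, 11, -1 → Bob's minimax is -1.
They coincide at (C, c), so the value is -1.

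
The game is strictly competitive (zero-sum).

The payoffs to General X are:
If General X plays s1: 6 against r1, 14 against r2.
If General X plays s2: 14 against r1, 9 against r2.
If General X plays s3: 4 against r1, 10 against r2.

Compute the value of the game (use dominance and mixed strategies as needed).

142/13

Row s3 is strictly dominated by row s1, so General X never plays it.
The remaining 2×2 game on (s1, s2) × (r1, r2) has no saddle point. Let General X play s1 with probability p; indifference gives 6p + 14(1−p) = 14p + 9(1−p), so p = 5/13.
Similarly General Y's optimal q on r1 is 5/13, and the value is 6·(5/13) + (14)·(8/13) = 142/13.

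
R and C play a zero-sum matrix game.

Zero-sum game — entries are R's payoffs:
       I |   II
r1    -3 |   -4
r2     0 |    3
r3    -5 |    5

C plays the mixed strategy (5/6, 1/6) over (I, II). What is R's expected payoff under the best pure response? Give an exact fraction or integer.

r1: (-3)·(5/6) + (-4)·(1/6) = -19/6.
r2: (0)·(5/6) + (3)·(1/6) = 1/2.
r3: (-5)·(5/6) + (5)·(1/6) = -10/3.
The best pure response is r2 with expected payoff 1/2.

1/2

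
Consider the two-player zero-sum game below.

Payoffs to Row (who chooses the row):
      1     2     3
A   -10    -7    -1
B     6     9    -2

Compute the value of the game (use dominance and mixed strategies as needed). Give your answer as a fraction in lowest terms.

Column 2 is strictly dominated by 1 for Column (it gives Row more in every row).
The remaining 2×2 game on (A, B) × (1, 3) has no saddle point. Let Row play A with probability p; indifference gives −10p + 6(1−p) = −p − 2(1−p), so p = 8/17.
Similarly Column's optimal q on 1 is 1/17, and the value is -10·(1/17) + (-1)·(16/17) = -26/17.

-26/17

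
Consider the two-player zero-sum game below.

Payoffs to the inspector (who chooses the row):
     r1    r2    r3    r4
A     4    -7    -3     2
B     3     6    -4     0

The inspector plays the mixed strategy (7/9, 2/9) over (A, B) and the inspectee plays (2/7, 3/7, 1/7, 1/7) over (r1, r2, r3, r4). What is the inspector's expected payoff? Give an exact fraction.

-58/63

Against (2/7, 3/7, 1/7, 1/7), each row's expected payoff is A: -2; B: 20/7.
Taking the (7/9, 2/9)-weighted average: (7/9)·(-2) + (2/9)·(20/7) = -58/63.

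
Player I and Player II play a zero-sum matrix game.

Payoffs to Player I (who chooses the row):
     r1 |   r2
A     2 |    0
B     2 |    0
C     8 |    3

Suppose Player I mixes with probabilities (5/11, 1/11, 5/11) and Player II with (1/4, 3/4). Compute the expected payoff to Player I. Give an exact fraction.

Against (1/4, 3/4), each row's expected payoff is A: 1/2; B: 1/2; C: 17/4.
Taking the (5/11, 1/11, 5/11)-weighted average: (5/11)·(1/2) + (1/11)·(1/2) + (5/11)·(17/4) = 97/44.

97/44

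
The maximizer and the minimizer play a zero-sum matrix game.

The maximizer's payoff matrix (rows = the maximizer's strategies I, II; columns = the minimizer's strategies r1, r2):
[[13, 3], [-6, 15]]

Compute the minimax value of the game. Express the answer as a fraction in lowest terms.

Row minima are 3 and -6, so the maximizer's maximin is 3; column maxima are 13 and 15, so the minimizer's minimax is 13. These differ, so the equilibrium is in mixed strategies.
Let the maximizer play I with probability p. The minimizer is indifferent when 13p − 6(1−p) = 3p + 15(1−p), giving p = 21/31.
Let the minimizer play r1 with probability q. The maximizer is indifferent when 13q + 3(1−q) = −6q + 15(1−q), giving q = 12/31.
The value is 13·(12/31) + (3)·(19/31) = 213/31.

213/31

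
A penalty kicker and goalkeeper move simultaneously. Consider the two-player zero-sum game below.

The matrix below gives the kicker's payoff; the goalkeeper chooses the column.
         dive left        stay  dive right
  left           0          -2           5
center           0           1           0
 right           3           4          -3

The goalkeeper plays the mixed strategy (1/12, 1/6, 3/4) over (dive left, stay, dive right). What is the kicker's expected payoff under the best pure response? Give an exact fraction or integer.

left: (0)·(1/12) + (-2)·(1/6) + (5)·(3/4) = 41/12.
center: (0)·(1/12) + (1)·(1/6) + (0)·(3/4) = 1/6.
right: (3)·(1/12) + (4)·(1/6) + (-3)·(3/4) = -4/3.
The best pure response is left with expected payoff 41/12.

41/12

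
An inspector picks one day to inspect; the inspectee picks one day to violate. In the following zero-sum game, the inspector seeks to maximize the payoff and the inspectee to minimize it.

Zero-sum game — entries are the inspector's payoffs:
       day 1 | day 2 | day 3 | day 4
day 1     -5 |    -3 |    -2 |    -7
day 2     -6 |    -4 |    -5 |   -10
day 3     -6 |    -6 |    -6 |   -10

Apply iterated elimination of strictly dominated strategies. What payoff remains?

Column day 3 is strictly dominated by day 4 for the inspectee (-7<-2, -10<-5, -10<-6); eliminate day 3.
Column day 1 is strictly dominated by day 4 for the inspectee (-7<-5, -10<-6, -10<-6); eliminate day 1.
Column day 2 is strictly dominated by day 4 for the inspectee (-7<-3, -10<-4, -10<-6); eliminate day 2.
Row day 3 is strictly dominated by row day 1 (-7>-10); eliminate day 3.
Row day 2 is strictly dominated by row day 1 (-7>-10); eliminate day 2.
Only (day 1, day 4) remains, with payoff -7.

-7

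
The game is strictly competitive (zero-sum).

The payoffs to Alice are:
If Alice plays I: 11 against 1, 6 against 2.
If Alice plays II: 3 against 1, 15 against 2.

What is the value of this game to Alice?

Row minima are 6 and 3, so Alice's maximin is 6; column maxima are 11 and 15, so Bob's minimax is 11. These differ, so the equilibrium is in mixed strategies.
Let Alice play I with probability p. Bob is indifferent when 11p + 3(1−p) = 6p + 15(1−p), giving p = 12/17.
Let Bob play 1 with probability q. Alice is indifferent when 11q + 6(1−q) = 3q + 15(1−q), giving q = 9/17.
The value is 11·(9/17) + (6)·(8/17) = 147/17.

147/17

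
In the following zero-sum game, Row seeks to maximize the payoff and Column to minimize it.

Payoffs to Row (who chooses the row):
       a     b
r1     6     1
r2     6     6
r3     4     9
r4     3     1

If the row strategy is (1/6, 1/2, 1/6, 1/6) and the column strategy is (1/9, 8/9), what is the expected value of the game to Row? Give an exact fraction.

263/54

Against (1/9, 8/9), each row's expected payoff is r1: 14/9; r2: 6; r3: 76/9; r4: 11/9.
Taking the (1/6, 1/2, 1/6, 1/6)-weighted average: (1/6)·(14/9) + (1/2)·(6) + (1/6)·(76/9) + (1/6)·(11/9) = 263/54.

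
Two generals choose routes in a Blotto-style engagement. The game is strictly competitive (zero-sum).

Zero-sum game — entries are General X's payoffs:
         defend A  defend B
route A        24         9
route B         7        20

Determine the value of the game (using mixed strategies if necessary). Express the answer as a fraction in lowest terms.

Row minima are 9 and 7, so General X's maximin is 9; column maxima are 24 and 20, so General Y's minimax is 20. These differ, so the equilibrium is in mixed strategies.
Let General X play route A with probability p. General Y is indifferent when 24p + 7(1−p) = 9p + 20(1−p), giving p = 13/28.
Let General Y play defend A with probability q. General X is indifferent when 24q + 9(1−q) = 7q + 20(1−q), giving q = 11/28.
The value is 24·(11/28) + (9)·(17/28) = 417/28.

417/28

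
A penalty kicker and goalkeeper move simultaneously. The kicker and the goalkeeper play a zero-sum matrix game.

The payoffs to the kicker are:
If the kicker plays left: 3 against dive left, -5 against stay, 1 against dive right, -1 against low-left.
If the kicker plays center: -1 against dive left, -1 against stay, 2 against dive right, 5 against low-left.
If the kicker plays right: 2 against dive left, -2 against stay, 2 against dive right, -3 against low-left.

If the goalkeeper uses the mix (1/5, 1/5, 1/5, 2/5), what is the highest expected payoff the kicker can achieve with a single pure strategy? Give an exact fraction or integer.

2

left: (3)·(1/5) + (-5)·(1/5) + (1)·(1/5) + (-1)·(2/5) = -3/5.
center: (-1)·(1/5) + (-1)·(1/5) + (2)·(1/5) + (5)·(2/5) = 2.
right: (2)·(1/5) + (-2)·(1/5) + (2)·(1/5) + (-3)·(2/5) = -4/5.
The best pure response is center with expected payoff 2.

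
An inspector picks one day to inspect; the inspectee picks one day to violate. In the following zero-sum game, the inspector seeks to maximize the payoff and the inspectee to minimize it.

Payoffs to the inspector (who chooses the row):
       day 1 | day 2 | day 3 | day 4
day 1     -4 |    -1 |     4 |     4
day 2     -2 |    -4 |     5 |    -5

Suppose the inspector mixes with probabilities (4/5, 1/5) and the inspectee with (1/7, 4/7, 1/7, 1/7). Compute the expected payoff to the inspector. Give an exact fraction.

Against (1/7, 4/7, 1/7, 1/7), each row's expected payoff is day 1: 0; day 2: -18/7.
Taking the (4/5, 1/5)-weighted average: (4/5)·(0) + (1/5)·(-18/7) = -18/35.

-18/35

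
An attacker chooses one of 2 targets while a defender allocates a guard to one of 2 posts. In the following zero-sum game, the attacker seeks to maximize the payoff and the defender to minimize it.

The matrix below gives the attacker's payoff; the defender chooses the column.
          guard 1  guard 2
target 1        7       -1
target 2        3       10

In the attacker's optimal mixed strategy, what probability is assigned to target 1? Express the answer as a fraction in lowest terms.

7/15

Row minima are -1 and 3, so the attacker's maximin is 3; column maxima are 7 and 10, so the defender's minimax is 7. These differ, so the equilibrium is in mixed strategies.
Let the attacker play target 1 with probability p. The defender is indifferent when 7p + 3(1−p) = −p + 10(1−p), giving p = 7/15.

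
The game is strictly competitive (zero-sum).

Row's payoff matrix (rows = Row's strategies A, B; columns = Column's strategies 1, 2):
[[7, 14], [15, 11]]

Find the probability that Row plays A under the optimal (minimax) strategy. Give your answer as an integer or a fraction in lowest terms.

Row minima are 7 and 11, so Row's maximin is 11; column maxima are 15 and 14, so Column's minimax is 14. These differ, so the equilibrium is in mixed strategies.
Let Row play A with probability p. Column is indifferent when 7p + 15(1−p) = 14p + 11(1−p), giving p = 4/11.

4/11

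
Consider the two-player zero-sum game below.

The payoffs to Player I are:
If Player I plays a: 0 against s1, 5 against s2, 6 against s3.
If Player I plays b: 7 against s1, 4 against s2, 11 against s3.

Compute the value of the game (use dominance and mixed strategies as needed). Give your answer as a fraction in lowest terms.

Column s3 is strictly dominated by s1 for Player II (it gives Player I more in every row).
The remaining 2×2 game on (a, b) × (s1, s2) has no saddle point. Let Player I play a with probability p; indifference gives 7(1−p) = 5p + 4(1−p), so p = 3/8.
Similarly Player II's optimal q on s1 is 1/8, and the value is 0·(1/8) + (5)·(7/8) = 35/8.

35/8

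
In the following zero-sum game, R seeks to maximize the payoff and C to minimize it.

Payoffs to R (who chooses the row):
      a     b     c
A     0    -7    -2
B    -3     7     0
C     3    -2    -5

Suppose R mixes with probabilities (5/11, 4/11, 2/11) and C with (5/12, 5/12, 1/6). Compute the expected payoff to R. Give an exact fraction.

Against (5/12, 5/12, 1/6), each row's expected payoff is A: -13/4; B: 5/3; C: -5/12.
Taking the (5/11, 4/11, 2/11)-weighted average: (5/11)·(-13/4) + (4/11)·(5/3) + (2/11)·(-5/12) = -125/132.

-125/132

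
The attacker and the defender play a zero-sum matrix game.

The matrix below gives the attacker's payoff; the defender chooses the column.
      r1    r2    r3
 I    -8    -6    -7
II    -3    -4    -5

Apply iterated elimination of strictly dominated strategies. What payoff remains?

-5

Row I is strictly dominated by row II (-3>-8, -4>-6, -5>-7); eliminate I.
Column r1 is strictly dominated by r2 for the defender (-4<-3); eliminate r1.
Column r2 is strictly dominated by r3 for the defender (-5<-4); eliminate r2.
Only (II, r3) remains, with payoff -5.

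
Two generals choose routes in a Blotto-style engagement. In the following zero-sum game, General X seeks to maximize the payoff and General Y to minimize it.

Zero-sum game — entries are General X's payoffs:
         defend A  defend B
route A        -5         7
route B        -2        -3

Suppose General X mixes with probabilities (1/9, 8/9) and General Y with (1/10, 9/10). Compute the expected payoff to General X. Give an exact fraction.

Against (1/10, 9/10), each row's expected payoff is route A: 29/5; route B: -29/10.
Taking the (1/9, 8/9)-weighted average: (1/9)·(29/5) + (8/9)·(-29/10) = -29/15.

-29/15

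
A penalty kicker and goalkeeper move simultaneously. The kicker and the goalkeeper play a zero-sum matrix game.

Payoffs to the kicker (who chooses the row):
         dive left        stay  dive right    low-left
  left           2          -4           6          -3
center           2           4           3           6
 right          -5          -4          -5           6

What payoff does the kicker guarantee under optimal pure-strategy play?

2

Row minima: -4, 2, -5 → the kicker's maximin is 2.
Column maxima: 2, 4, 6, 6 → the goalkeeper's minimax is 2.
They coincide at (center, dive left), so the value is 2.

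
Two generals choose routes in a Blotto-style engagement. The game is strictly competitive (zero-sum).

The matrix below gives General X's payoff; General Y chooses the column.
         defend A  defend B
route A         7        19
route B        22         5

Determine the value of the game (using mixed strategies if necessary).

383/29

Row minima are 7 and 5, so General X's maximin is 7; column maxima are 22 and 19, so General Y's minimax is 19. These differ, so the equilibrium is in mixed strategies.
Let General X play route A with probability p. General Y is indifferent when 7p + 22(1−p) = 19p + 5(1−p), giving p = 17/29.
Let General Y play defend A with probability q. General X is indifferent when 7q + 19(1−q) = 22q + 5(1−q), giving q = 14/29.
The value is 7·(14/29) + (19)·(15/29) = 383/29.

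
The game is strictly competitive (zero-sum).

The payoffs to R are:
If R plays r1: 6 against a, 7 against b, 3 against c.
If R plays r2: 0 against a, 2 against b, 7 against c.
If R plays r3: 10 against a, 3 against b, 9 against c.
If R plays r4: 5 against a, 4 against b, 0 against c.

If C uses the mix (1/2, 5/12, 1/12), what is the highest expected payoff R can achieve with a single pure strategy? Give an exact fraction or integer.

r1: (6)·(1/2) + (7)·(5/12) + (3)·(1/12) = 37/6.
r2: (0)·(1/2) + (2)·(5/12) + (7)·(1/12) = 17/12.
r3: (10)·(1/2) + (3)·(5/12) + (9)·(1/12) = 7.
r4: (5)·(1/2) + (4)·(5/12) + (0)·(1/12) = 25/6.
The best pure response is r3 with expected payoff 7.

7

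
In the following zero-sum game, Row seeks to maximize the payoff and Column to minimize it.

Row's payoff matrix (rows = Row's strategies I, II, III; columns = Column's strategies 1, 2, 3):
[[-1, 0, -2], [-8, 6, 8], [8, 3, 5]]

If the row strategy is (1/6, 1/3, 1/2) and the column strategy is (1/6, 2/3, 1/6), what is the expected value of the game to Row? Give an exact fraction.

10/3

Against (1/6, 2/3, 1/6), each row's expected payoff is I: -1/2; II: 4; III: 25/6.
Taking the (1/6, 1/3, 1/2)-weighted average: (1/6)·(-1/2) + (1/3)·(4) + (1/2)·(25/6) = 10/3.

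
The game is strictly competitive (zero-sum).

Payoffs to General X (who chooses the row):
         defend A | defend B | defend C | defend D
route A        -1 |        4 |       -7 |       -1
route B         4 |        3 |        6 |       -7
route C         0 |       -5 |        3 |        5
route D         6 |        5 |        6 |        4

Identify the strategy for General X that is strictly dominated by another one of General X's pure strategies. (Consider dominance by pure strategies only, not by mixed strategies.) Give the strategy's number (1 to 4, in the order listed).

1

Compare route A with route D: 6 > -1, 5 > 4, 6 > -7, 4 > -1.
So route D strictly dominates route A for General X; route A is strictly dominated.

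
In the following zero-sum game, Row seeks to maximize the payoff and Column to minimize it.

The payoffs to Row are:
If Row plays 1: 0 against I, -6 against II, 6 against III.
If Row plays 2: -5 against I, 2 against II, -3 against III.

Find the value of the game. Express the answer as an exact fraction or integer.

-30/13

Column III is strictly dominated by I for Column (it gives Row more in every row).
The remaining 2×2 game on (1, 2) × (I, II) has no saddle point. Let Row play 1 with probability p; indifference gives −5(1−p) = −6p + 2(1−p), so p = 7/13.
Similarly Column's optimal q on I is 8/13, and the value is 0·(8/13) + (-6)·(5/13) = -30/13.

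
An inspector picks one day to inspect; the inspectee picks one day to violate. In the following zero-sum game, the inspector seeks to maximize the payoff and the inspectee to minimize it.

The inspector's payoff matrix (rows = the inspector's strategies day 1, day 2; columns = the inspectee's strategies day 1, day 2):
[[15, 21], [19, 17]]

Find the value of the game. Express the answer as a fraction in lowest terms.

Row minima are 15 and 17, so the inspector's maximin is 17; column maxima are 19 and 21, so the inspectee's minimax is 19. These differ, so the equilibrium is in mixed strategies.
Let the inspector play day 1 with probability p. The inspectee is indifferent when 15p + 19(1−p) = 21p + 17(1−p), giving p = 1/4.
Let the inspectee play day 1 with probability q. The inspector is indifferent when 15q + 21(1−q) = 19q + 17(1−q), giving q = 1/2.
The value is 15·(1/2) + (21)·(1/2) = 18.

18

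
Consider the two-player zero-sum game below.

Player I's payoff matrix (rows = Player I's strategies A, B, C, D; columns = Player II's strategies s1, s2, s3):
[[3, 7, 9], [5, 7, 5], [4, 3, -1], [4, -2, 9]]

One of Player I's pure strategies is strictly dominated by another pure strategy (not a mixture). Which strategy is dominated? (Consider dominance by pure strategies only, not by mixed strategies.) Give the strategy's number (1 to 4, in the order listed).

Compare C with B: 5 > 4, 7 > 3, 5 > -1.
So B strictly dominates C for Player I; C is strictly dominated.

3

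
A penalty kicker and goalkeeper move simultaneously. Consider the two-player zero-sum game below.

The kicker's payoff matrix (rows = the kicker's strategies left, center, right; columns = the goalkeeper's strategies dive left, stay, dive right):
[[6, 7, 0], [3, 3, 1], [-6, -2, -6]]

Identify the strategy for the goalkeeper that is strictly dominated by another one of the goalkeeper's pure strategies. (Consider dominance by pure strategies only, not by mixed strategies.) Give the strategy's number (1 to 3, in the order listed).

2

The goalkeeper prefers columns that give the kicker less. Compare stay with dive right: 0 < 7, 1 < 3, -6 < -2.
So dive right strictly dominates stay for the goalkeeper; stay is strictly dominated.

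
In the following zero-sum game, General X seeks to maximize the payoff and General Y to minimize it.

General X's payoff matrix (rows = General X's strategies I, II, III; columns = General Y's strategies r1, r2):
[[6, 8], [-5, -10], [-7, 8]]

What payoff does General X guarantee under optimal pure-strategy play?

Row minima: 6, -10, -7 → General X's maximin is 6.
Column maxima: 6, 8 → General Y's minimax is 6.
They coincide at (I, r1), so the value is 6.

6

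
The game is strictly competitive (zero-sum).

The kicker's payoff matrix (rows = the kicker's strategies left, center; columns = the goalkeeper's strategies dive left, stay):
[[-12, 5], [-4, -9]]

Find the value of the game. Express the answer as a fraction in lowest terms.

-64/11

Row minima are -12 and -9, so the kicker's maximin is -9; column maxima are -4 and 5, so the goalkeeper's minimax is -4. These differ, so the equilibrium is in mixed strategies.
Let the kicker play left with probability p. The goalkeeper is indifferent when −12p − 4(1−p) = 5p − 9(1−p), giving p = 5/22.
Let the goalkeeper play dive left with probability q. The kicker is indifferent when −12q + 5(1−q) = −4q − 9(1−q), giving q = 7/11.
The value is -12·(7/11) + (5)·(4/11) = -64/11.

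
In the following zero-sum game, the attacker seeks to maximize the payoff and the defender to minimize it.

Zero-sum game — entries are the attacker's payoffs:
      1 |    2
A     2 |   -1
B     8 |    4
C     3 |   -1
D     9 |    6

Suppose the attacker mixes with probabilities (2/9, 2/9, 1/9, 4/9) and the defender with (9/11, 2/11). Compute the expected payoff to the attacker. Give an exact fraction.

Against (9/11, 2/11), each row's expected payoff is A: 16/11; B: 80/11; C: 25/11; D: 93/11.
Taking the (2/9, 2/9, 1/9, 4/9)-weighted average: (2/9)·(16/11) + (2/9)·(80/11) + (1/9)·(25/11) + (4/9)·(93/11) = 589/99.

589/99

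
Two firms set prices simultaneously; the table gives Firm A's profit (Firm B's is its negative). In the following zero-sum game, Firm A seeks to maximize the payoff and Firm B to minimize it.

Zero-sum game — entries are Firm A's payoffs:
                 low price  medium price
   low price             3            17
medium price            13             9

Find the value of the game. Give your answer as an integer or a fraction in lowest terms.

97/9

Row minima are 3 and 9, so Firm A's maximin is 9; column maxima are 13 and 17, so Firm B's minimax is 13. These differ, so the equilibrium is in mixed strategies.
Let Firm A play low price with probability p. Firm B is indifferent when 3p + 13(1−p) = 17p + 9(1−p), giving p = 2/9.
Let Firm B play low price with probability q. Firm A is indifferent when 3q + 17(1−q) = 13q + 9(1−q), giving q = 4/9.
The value is 3·(4/9) + (17)·(5/9) = 97/9.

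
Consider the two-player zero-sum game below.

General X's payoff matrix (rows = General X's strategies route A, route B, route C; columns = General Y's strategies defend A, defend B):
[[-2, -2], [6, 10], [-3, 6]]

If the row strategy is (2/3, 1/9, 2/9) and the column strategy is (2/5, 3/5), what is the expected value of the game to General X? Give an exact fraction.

Against (2/5, 3/5), each row's expected payoff is route A: -2; route B: 42/5; route C: 12/5.
Taking the (2/3, 1/9, 2/9)-weighted average: (2/3)·(-2) + (1/9)·(42/5) + (2/9)·(12/5) = 2/15.

2/15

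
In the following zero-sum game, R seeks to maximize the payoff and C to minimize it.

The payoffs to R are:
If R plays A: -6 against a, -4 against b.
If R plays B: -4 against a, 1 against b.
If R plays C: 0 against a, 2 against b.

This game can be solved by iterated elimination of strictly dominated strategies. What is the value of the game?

Column b is strictly dominated by a for C (-6<-4, -4<1, 0<2); eliminate b.
Row B is strictly dominated by row C (0>-4); eliminate B.
Row A is strictly dominated by row C (0>-6); eliminate A.
Only (C, a) remains, with payoff 0.

0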